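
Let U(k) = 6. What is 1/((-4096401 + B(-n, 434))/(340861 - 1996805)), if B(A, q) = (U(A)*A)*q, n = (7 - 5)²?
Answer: 1655944/4106817 ≈ 0.40322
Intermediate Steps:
n = 4 (n = 2² = 4)
B(A, q) = 6*A*q (B(A, q) = (6*A)*q = 6*A*q)
1/((-4096401 + B(-n, 434))/(340861 - 1996805)) = 1/((-4096401 + 6*(-1*4)*434)/(340861 - 1996805)) = 1/((-4096401 + 6*(-4)*434)/(-1655944)) = 1/((-4096401 - 10416)*(-1/1655944)) = 1/(-4106817*(-1/1655944)) = 1/(4106817/1655944) = 1655944/4106817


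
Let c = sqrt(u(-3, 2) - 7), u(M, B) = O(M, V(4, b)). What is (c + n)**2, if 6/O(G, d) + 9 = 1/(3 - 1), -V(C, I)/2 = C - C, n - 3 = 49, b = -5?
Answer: (884 + I*sqrt(2227))**2/289 ≈ 2696.3 + 288.7*I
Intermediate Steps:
n = 52 (n = 3 + 49 = 52)
V(C, I) = 0 (V(C, I) = -2*(C - C) = -2*0 = 0)
O(G, d) = -12/17 (O(G, d) = 6/(-9 + 1/(3 - 1)) = 6/(-9 + 1/2) = 6/(-17/2) = 6*(-2/17) = -12/17)
u(M, B) = -12/17
c = I*sqrt(2227)/17 (c = sqrt(-12/17 - 7) = sqrt(-131/17) = I*sqrt(2227)/17 ≈ 2.7759*I)
(c + n)**2 = (I*sqrt(2227)/17 + 52)**2 = (52 + I*sqrt(2227)/17)**2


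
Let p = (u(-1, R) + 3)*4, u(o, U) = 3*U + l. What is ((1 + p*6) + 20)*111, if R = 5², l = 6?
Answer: 226107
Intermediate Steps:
R = 25
u(o, U) = 6 + 3*U (u(o, U) = 3*U + 6 = 6 + 3*U)
p = 336 (p = ((6 + 3*25) + 3)*4 = ((6 + 75) + 3)*4 = (81 + 3)*4 = 84*4 = 336)
((1 + p*6) + 20)*111 = ((1 + 336*6) + 20)*111 = ((1 + 2016) + 20)*111 = (2017 + 20)*111 = 2037*111 = 226107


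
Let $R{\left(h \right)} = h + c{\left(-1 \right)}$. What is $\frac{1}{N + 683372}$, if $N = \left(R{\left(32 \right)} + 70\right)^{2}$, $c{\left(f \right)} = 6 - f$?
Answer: $\frac{1}{695253} \approx 1.4383 \cdot 10^{-6}$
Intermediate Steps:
$R{\left(h \right)} = 7 + h$ ($R{\left(h \right)} = h + \left(6 - -1\right) = h + \left(6 + 1\right) = h + 7 = 7 + h$)
$N = 11881$ ($N = \left(\left(7 + 32\right) + 70\right)^{2} = \left(39 + 70\right)^{2} = 109^{2} = 11881$)
$\frac{1}{N + 683372} = \frac{1}{11881 + 683372} = \frac{1}{695253}$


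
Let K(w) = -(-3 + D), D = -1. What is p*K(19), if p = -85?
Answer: -340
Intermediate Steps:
K(w) = 4 (K(w) = -(-3 - 1) = -1*(-4) = 4)
p*K(19) = -85*4 = -340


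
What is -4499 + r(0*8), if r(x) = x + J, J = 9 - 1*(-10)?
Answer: -4480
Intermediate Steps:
J = 19 (J = 9 + 10 = 19)
r(x) = 19 + x (r(x) = x + 19 = 19 + x)
-4499 + r(0*8) = -4499 + (19 + 0*8) = -4499 + (19 + 0) = -4499 + 19 = -4480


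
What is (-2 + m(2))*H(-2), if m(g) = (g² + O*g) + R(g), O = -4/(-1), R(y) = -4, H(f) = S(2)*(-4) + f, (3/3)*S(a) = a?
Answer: -60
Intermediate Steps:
S(a) = a
H(f) = -8 + f (H(f) = 2*(-4) + f = -8 + f)
O = 4 (O = -4*(-1) = 4)
m(g) = -4 + g² + 4*g (m(g) = (g² + 4*g) - 4 = -4 + g² + 4*g)
(-2 + m(2))*H(-2) = (-2 + (-4 + 2² + 4*2))*(-8 - 2) = (-2 + (-4 + 4 + 8))*(-10) = (-2 + 8)*(-10) = 6*(-10) = -60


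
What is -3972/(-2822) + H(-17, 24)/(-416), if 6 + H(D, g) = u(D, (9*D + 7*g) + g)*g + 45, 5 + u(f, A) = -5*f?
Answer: -1937973/586976 ≈ -3.3016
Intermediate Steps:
u(f, A) = -5 - 5*f
H(D, g) = 39 + g*(-5 - 5*D) (H(D, g) = -6 + ((-5 - 5*D)*g + 45) = -6 + (g*(-5 - 5*D) + 45) = -6 + (45 + g*(-5 - 5*D)) = 39 + g*(-5 - 5*D))
-3972/(-2822) + H(-17, 24)/(-416) = -3972/(-2822) + (39 - 5*24*(1 - 17))/(-416) = -3972*(-1/2822) + (39 - 5*24*(-16))*(-1/416) = 1986/1411 + (39 + 1920)*(-1/416) = 1986/1411 + 1959*(-1/416) = 1986/1411 - 1959/416 = -1937973/586976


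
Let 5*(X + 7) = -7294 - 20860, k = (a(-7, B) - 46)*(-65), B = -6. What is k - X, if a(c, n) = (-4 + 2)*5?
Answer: 46389/5 ≈ 9277.8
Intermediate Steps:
a(c, n) = -10 (a(c, n) = -2*5 = -10)
k = 3640 (k = (-10 - 46)*(-65) = -56*(-65) = 3640)
X = -28189/5 (X = -7 + (-7294 - 20860)/5 = -7 + (⅕)*(-28154) = -7 - 28154/5 = -28189/5 ≈ -5637.8)
k - X = 3640 - 1*(-28189/5) = 3640 + 28189/5 = 46389/5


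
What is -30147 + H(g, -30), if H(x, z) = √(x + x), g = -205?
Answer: -30147 + I*√410 ≈ -30147.0 + 20.248*I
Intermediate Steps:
H(x, z) = √2*√x (H(x, z) = √(2*x) = √2*√x)
-30147 + H(g, -30) = -30147 + √2*√(-205) = -30147 + √2*(I*√205) = -30147 + I*√410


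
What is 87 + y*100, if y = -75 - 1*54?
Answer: -12813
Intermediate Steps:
y = -129 (y = -75 - 54 = -129)
87 + y*100 = 87 - 129*100 = 87 - 12900 = -12813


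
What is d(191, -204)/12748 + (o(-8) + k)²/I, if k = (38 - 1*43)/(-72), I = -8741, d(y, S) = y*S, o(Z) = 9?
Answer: -442756249387/144413627328 ≈ -3.0659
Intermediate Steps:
d(y, S) = S*y
k = 5/72 (k = (38 - 43)*(-1/72) = -5*(-1/72) = 5/72 ≈ 0.069444)
d(191, -204)/12748 + (o(-8) + k)²/I = -204*191/12748 + (9 + 5/72)²/(-8741) = -38964*1/12748 + (653/72)²*(-1/8741) = -9741/3187 + (426409/5184)*(-1/8741) = -9741/3187 - 426409/45313344 = -442756249387/144413627328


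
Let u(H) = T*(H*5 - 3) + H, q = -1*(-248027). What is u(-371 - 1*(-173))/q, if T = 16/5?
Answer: -16878/1240135 ≈ -0.013610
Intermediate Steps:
T = 16/5 (T = 16*(⅕) = 16/5 ≈ 3.2000)
q = 248027
u(H) = -48/5 + 17*H (u(H) = 16*(H*5 - 3)/5 + H = 16*(5*H - 3)/5 + H = 16*(-3 + 5*H)/5 + H = (-48/5 + 16*H) + H = -48/5 + 17*H)
u(-371 - 1*(-173))/q = (-48/5 + 17*(-371 - 1*(-173)))/248027 = (-48/5 + 17*(-371 + 173))*(1/248027) = (-48/5 + 17*(-198))*(1/248027) = (-48/5 - 3366)*(1/248027) = -16878/5*1/248027 = -16878/1240135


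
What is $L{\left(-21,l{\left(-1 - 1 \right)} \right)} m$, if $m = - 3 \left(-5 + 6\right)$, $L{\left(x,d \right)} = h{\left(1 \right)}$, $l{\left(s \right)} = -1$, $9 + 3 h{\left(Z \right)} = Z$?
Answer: $8$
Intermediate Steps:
$h{\left(Z \right)} = -3 + \frac{Z}{3}$
$L{\left(x,d \right)} = - \frac{8}{3}$ ($L{\left(x,d \right)} = -3 + \frac{1}{3} \cdot 1 = -3 + \frac{1}{3} = - \frac{8}{3}$)
$m = -3$ ($m = \left(-3\right) 1 = -3$)
$L{\left(-21,l{\left(-1 - 1 \right)} \right)} m = \left(- \frac{8}{3}\right) \left(-3\right) = 8$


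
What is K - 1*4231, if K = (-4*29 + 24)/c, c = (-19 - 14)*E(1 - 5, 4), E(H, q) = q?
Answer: -139600/33 ≈ -4230.3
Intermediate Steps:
c = -132 (c = (-19 - 14)*4 = -33*4 = -132)
K = 23/33 (K = (-4*29 + 24)/(-132) = (-116 + 24)*(-1/132) = -92*(-1/132) = 23/33 ≈ 0.69697)
K - 1*4231 = 23/33 - 1*4231 = 23/33 - 4231 = -139600/33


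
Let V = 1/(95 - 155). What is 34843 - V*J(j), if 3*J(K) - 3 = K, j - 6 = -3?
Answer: 1045291/30 ≈ 34843.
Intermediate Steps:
j = 3 (j = 6 - 3 = 3)
J(K) = 1 + K/3
V = -1/60 (V = 1/(-60) = -1/60 ≈ -0.016667)
34843 - V*J(j) = 34843 - (-1)*(1 + (1/3)*3)/60 = 34843 - (-1)*(1 + 1)/60 = 34843 - (-1)*2/60 = 34843 - 1*(-1/30) = 34843 + 1/30 = 1045291/30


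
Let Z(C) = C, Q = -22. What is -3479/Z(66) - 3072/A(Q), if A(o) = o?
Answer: 5737/66 ≈ 86.924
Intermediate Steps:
-3479/Z(66) - 3072/A(Q) = -3479/66 - 3072/(-22) = -3479*1/66 - 3072*(-1/22) = -3479/66 + 1536/11 = 5737/66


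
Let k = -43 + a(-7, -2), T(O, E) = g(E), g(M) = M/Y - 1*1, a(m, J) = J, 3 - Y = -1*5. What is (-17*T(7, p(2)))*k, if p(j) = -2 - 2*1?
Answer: -2295/2 ≈ -1147.5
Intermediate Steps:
Y = 8 (Y = 3 - (-1)*5 = 3 - 1*(-5) = 3 + 5 = 8)
g(M) = -1 + M/8 (g(M) = M/8 - 1*1 = M*(⅛) - 1 = M/8 - 1 = -1 + M/8)
p(j) = -4 (p(j) = -2 - 2 = -4)
T(O, E) = -1 + E/8
k = -45 (k = -43 - 2 = -45)
(-17*T(7, p(2)))*k = -17*(-1 + (⅛)*(-4))*(-45) = -17*(-1 - ½)*(-45) = -17*(-3/2)*(-45) = (51/2)*(-45) = -2295/2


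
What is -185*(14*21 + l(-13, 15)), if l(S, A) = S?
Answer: -51985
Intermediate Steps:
-185*(14*21 + l(-13, 15)) = -185*(14*21 - 13) = -185*(294 - 13) = -185*281 = -51985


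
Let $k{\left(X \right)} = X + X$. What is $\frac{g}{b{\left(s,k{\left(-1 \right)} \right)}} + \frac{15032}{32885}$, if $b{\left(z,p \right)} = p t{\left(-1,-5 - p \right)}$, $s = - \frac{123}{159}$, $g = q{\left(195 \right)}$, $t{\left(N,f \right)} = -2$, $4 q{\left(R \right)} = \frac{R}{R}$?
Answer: $\frac{273397}{526160} \approx 0.51961$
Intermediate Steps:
$q{\left(R \right)} = \frac{1}{4}$ ($q{\left(R \right)} = \frac{R \frac{1}{R}}{4} = \frac{1}{4} \cdot 1 = \frac{1}{4}$)
$k{\left(X \right)} = 2 X$
$g = \frac{1}{4} \approx 0.25$
$s = - \frac{41}{53}$ ($s = \left(-123\right) \frac{1}{159} = - \frac{41}{53} \approx -0.77359$)
$b{\left(z,p \right)} = - 2 p$ ($b{\left(z,p \right)} = p \left(-2\right) = - 2 p$)
$\frac{g}{b{\left(s,k{\left(-1 \right)} \right)}} + \frac{15032}{32885} = \frac{1}{4 \left(- 2 \cdot 2 \left(-1\right)\right)} + \frac{15032}{32885} = \frac{1}{4 \left(\left(-2\right) \left(-2\right)\right)} + 15032 \cdot \frac{1}{32885} = \frac{1}{4 \cdot 4} + \frac{15032}{32885} = \frac{1}{4} \cdot \frac{1}{4} + \frac{15032}{32885} = \frac{1}{16} + \frac{15032}{32885} = \frac{273397}{526160}$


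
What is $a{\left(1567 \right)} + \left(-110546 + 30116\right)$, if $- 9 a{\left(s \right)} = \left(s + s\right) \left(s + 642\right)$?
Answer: $- \frac{7646876}{9} \approx -8.4965 \cdot 10^{5}$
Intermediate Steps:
$a{\left(s \right)} = - \frac{2 s \left(642 + s\right)}{9}$ ($a{\left(s \right)} = - \frac{\left(s + s\right) \left(s + 642\right)}{9} = - \frac{2 s \left(642 + s\right)}{9}$)
$a{\left(1567 \right)} + \left(-110546 + 30116\right) = \left(- \frac{2}{9}\right) 1567 \left(642 + 1567\right) + \left(-110546 + 30116\right) = \left(- \frac{2}{9}\right) 1567 \cdot 2209 - 80430 = - \frac{6923006}{9} - 80430 = - \frac{7646876}{9}$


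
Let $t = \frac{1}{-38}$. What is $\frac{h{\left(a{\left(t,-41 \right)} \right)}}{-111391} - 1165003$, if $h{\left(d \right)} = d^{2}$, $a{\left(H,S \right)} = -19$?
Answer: $- \frac{129770849534}{111391} \approx -1.165 \cdot 10^{6}$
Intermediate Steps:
$t = - \frac{1}{38} \approx -0.026316$
$\frac{h{\left(a{\left(t,-41 \right)} \right)}}{-111391} - 1165003 = \frac{\left(-19\right)^{2}}{-111391} - 1165003 = 361 \left(- \frac{1}{111391}\right) - 1165003 = - \frac{361}{111391} - 1165003 = - \frac{129770849534}{111391}$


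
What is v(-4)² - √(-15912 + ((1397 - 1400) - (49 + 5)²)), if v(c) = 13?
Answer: 169 - I*√18831 ≈ 169.0 - 137.23*I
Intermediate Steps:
v(-4)² - √(-15912 + ((1397 - 1400) - (49 + 5)²)) = 13² - √(-15912 + ((1397 - 1400) - (49 + 5)²)) = 169 - √(-15912 + (-3 - 1*54²)) = 169 - √(-15912 + (-3 - 1*2916)) = 169 - √(-15912 + (-3 - 2916)) = 169 - √(-15912 - 2919) = 169 - √(-18831) = 169 - I*√18831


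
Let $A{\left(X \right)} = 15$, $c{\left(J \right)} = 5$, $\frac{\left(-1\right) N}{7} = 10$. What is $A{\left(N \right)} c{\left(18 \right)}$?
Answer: $75$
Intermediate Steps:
$N = -70$ ($N = \left(-7\right) 10 = -70$)
$A{\left(N \right)} c{\left(18 \right)} = 15 \cdot 5 = 75$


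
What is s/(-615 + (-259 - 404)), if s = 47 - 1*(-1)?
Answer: -8/213 ≈ -0.037559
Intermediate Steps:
s = 48 (s = 47 + 1 = 48)
s/(-615 + (-259 - 404)) = 48/(-615 + (-259 - 404)) = 48/(-615 - 663) = 48/(-1278) = 48*(-1/1278) = -8/213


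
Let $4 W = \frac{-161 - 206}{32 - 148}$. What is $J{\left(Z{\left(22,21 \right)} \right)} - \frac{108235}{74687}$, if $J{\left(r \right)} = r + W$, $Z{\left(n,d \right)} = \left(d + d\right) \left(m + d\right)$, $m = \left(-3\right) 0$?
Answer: $\frac{30542694465}{34654768} \approx 881.34$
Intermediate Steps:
$m = 0$
$Z{\left(n,d \right)} = 2 d^{2}$ ($Z{\left(n,d \right)} = \left(d + d\right) \left(0 + d\right) = 2 d d = 2 d^{2}$)
$W = \frac{367}{464}$ ($W = \frac{\left(-161 - 206\right) \frac{1}{32 - 148}}{4} = \frac{\left(-367\right) \frac{1}{-116}}{4} = \frac{\left(-367\right) \left(- \frac{1}{116}\right)}{4} = \frac{1}{4} \cdot \frac{367}{116} = \frac{367}{464} \approx 0.79095$)
$J{\left(r \right)} = \frac{367}{464} + r$ ($J{\left(r \right)} = r + \frac{367}{464} = \frac{367}{464} + r$)
$J{\left(Z{\left(22,21 \right)} \right)} - \frac{108235}{74687} = \left(\frac{367}{464} + 2 \cdot 21^{2}\right) - \frac{108235}{74687} = \left(\frac{367}{464} + 2 \cdot 441\right) - 108235 \cdot \frac{1}{74687} = \left(\frac{367}{464} + 882\right) - \frac{108235}{74687} = \frac{409615}{464} - \frac{108235}{74687} = \frac{30542694465}{34654768}$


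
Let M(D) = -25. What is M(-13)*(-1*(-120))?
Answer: -3000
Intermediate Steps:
M(-13)*(-1*(-120)) = -(-25)*(-120) = -25*120 = -3000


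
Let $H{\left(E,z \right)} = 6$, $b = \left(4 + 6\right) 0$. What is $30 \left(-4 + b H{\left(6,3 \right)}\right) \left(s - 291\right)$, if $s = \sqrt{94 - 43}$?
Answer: $34920 - 120 \sqrt{51} \approx 34063.0$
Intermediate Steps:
$b = 0$ ($b = 10 \cdot 0 = 0$)
$s = \sqrt{51} \approx 7.1414$
$30 \left(-4 + b H{\left(6,3 \right)}\right) \left(s - 291\right) = 30 \left(-4 + 0 \cdot 6\right) \left(\sqrt{51} - 291\right) = 30 \left(-4 + 0\right) \left(-291 + \sqrt{51}\right) = 30 \left(-4\right) \left(-291 + \sqrt{51}\right) = - 120 \left(-291 + \sqrt{51}\right) = 34920 - 120 \sqrt{51}$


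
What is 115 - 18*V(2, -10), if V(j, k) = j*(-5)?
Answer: 295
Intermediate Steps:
V(j, k) = -5*j
115 - 18*V(2, -10) = 115 - (-90)*2 = 115 - 18*(-10) = 115 + 180 = 295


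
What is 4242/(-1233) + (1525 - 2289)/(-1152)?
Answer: -109577/39456 ≈ -2.7772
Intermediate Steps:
4242/(-1233) + (1525 - 2289)/(-1152) = 4242*(-1/1233) - 764*(-1/1152) = -1414/411 + 191/288 = -109577/39456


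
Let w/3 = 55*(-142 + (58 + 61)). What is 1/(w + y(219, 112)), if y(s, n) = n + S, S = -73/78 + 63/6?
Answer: -39/143264 ≈ -0.00027222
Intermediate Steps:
S = 373/39 (S = -73*1/78 + 63*(⅙) = -73/78 + 21/2 = 373/39 ≈ 9.5641)
y(s, n) = 373/39 + n (y(s, n) = n + 373/39 = 373/39 + n)
w = -3795 (w = 3*(55*(-142 + (58 + 61))) = 3*(55*(-142 + 119)) = 3*(55*(-23)) = 3*(-1265) = -3795)
1/(w + y(219, 112)) = 1/(-3795 + (373/39 + 112)) = 1/(-3795 + 4741/39) = 1/(-143264/39) = -39/143264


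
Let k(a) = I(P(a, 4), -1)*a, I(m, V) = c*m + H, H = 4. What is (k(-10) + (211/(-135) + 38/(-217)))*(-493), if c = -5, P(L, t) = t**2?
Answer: -10951148519/29295 ≈ -3.7382e+5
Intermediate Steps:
I(m, V) = 4 - 5*m (I(m, V) = -5*m + 4 = 4 - 5*m)
k(a) = -76*a (k(a) = (4 - 5*4**2)*a = (4 - 5*16)*a = (4 - 80)*a = -76*a)
(k(-10) + (211/(-135) + 38/(-217)))*(-493) = (-76*(-10) + (211/(-135) + 38/(-217)))*(-493) = (760 + (211*(-1/135) + 38*(-1/217)))*(-493) = (760 + (-211/135 - 38/217))*(-493) = (760 - 50917/29295)*(-493) = (22213283/29295)*(-493) = -10951148519/29295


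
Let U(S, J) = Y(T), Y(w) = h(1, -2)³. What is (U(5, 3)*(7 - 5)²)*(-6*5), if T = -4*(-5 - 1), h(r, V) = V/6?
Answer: 40/9 ≈ 4.4444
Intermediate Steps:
h(r, V) = V/6 (h(r, V) = V*(⅙) = V/6)
T = 24 (T = -4*(-6) = 24)
Y(w) = -1/27 (Y(w) = ((⅙)*(-2))³ = (-⅓)³ = -1/27)
U(S, J) = -1/27
(U(5, 3)*(7 - 5)²)*(-6*5) = (-(7 - 5)²/27)*(-6*5) = -1/27*2²*(-30) = -1/27*4*(-30) = -4/27*(-30) = 40/9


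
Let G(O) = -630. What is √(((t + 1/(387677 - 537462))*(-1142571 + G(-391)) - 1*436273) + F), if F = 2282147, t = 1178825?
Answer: I*√30234861666813498298190/149785 ≈ 1.1609e+6*I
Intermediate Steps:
√(((t + 1/(387677 - 537462))*(-1142571 + G(-391)) - 1*436273) + F) = √(((1178825 + 1/(387677 - 537462))*(-1142571 - 630) - 1*436273) + 2282147) = √(((1178825 + 1/(-149785))*(-1143201) - 436273) + 2282147) = √(((1178825 - 1/149785)*(-1143201) - 436273) + 2282147) = √(((176570302624/149785)*(-1143201) - 436273) + 2282147) = √((-201855346530059424/149785 - 436273) + 2282147) = √(-201855411877210729/149785 + 2282147) = √(-201855070045822334/149785) = I*√30234861666813498298190/149785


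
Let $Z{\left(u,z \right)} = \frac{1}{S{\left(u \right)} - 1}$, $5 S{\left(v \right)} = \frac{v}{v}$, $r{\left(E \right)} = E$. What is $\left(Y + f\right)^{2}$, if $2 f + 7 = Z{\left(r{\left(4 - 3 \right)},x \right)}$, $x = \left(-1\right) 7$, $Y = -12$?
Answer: $\frac{16641}{64} \approx 260.02$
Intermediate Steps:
$S{\left(v \right)} = \frac{1}{5}$ ($S{\left(v \right)} = \frac{v \frac{1}{v}}{5} = \frac{1}{5} \cdot 1 = \frac{1}{5}$)
$x = -7$
$Z{\left(u,z \right)} = - \frac{5}{4}$ ($Z{\left(u,z \right)} = \frac{1}{\frac{1}{5} - 1} = \frac{1}{- \frac{4}{5}} = - \frac{5}{4}$)
$f = - \frac{33}{8}$ ($f = - \frac{7}{2} + \frac{1}{2} \left(- \frac{5}{4}\right) = - \frac{7}{2} - \frac{5}{8} = - \frac{33}{8} \approx -4.125$)
$\left(Y + f\right)^{2} = \left(-12 - \frac{33}{8}\right)^{2} = \left(- \frac{129}{8}\right)^{2} = \frac{16641}{64}$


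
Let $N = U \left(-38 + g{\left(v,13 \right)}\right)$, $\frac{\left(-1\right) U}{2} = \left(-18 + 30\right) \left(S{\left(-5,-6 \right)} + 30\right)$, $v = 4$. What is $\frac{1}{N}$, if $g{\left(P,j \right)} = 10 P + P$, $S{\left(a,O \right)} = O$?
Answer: $- \frac{1}{3456} \approx -0.00028935$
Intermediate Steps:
$U = -576$ ($U = - 2 \left(-18 + 30\right) \left(-6 + 30\right) = - 2 \cdot 12 \cdot 24 = \left(-2\right) 288 = -576$)
$g{\left(P,j \right)} = 11 P$
$N = -3456$ ($N = - 576 \left(-38 + 11 \cdot 4\right) = - 576 \left(-38 + 44\right) = \left(-576\right) 6 = -3456$)
$\frac{1}{N} = \frac{1}{-3456} = - \frac{1}{3456}$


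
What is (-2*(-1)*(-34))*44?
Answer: -2992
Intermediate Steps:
(-2*(-1)*(-34))*44 = (2*(-34))*44 = -68*44 = -2992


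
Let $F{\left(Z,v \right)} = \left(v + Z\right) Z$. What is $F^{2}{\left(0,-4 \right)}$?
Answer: $0$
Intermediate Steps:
$F{\left(Z,v \right)} = Z \left(Z + v\right)$ ($F{\left(Z,v \right)} = \left(Z + v\right) Z = Z \left(Z + v\right)$)
$F^{2}{\left(0,-4 \right)} = \left(0 \left(0 - 4\right)\right)^{2} = \left(0 \left(-4\right)\right)^{2} = 0^{2} = 0$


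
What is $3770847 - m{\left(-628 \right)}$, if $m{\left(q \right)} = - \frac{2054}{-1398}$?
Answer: $\frac{2635821026}{699} \approx 3.7708 \cdot 10^{6}$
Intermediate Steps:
$m{\left(q \right)} = \frac{1027}{699}$ ($m{\left(q \right)} = \left(-2054\right) \left(- \frac{1}{1398}\right) = \frac{1027}{699}$)
$3770847 - m{\left(-628 \right)} = 3770847 - \frac{1027}{699} = \frac{2635821026}{699}$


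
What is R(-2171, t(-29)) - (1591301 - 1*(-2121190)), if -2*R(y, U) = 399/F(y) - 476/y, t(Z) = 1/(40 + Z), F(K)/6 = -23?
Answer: -741502985565/199732 ≈ -3.7125e+6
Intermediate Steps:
F(K) = -138 (F(K) = 6*(-23) = -138)
R(y, U) = 133/92 + 238/y (R(y, U) = -(399/(-138) - 476/y)/2 = -(399*(-1/138) - 476/y)/2 = -(-133/46 - 476/y)/2 = 133/92 + 238/y)
R(-2171, t(-29)) - (1591301 - 1*(-2121190)) = (133/92 + 238/(-2171)) - (1591301 - 1*(-2121190)) = (133/92 + 238*(-1/2171)) - (1591301 + 2121190) = (133/92 - 238/2171) - 1*3712491 = 266847/199732 - 3712491 = -741502985565/199732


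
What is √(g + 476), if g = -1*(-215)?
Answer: √691 ≈ 26.287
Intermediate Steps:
g = 215
√(g + 476) = √(215 + 476) = √691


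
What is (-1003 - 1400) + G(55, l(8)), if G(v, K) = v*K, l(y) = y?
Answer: -1963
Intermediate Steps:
G(v, K) = K*v
(-1003 - 1400) + G(55, l(8)) = (-1003 - 1400) + 8*55 = -2403 + 440 = -1963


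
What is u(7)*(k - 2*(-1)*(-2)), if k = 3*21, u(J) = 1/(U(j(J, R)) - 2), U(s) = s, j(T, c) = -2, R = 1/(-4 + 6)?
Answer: -59/4 ≈ -14.750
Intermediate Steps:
R = 1/2 ≈ 0.50000
u(J) = -1/4 (u(J) = 1/(-2 - 2) = 1/(-4) = -1/4)
k = 63
u(7)*(k - 2*(-1)*(-2)) = -(63 - 2*(-1)*(-2))/4 = -(63 + 2*(-2))/4 = -(63 - 4)/4 = -1/4*59 = -59/4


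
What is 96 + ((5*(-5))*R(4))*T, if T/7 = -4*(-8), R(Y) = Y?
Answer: -22304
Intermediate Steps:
T = 224 (T = 7*(-4*(-8)) = 7*32 = 224)
96 + ((5*(-5))*R(4))*T = 96 + ((5*(-5))*4)*224 = 96 - 25*4*224 = 96 - 100*224 = 96 - 22400 = -22304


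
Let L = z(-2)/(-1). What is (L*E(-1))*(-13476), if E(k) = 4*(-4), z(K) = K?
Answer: 431232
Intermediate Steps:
E(k) = -16
L = 2 (L = -2/(-1) = -2*(-1) = 2)
(L*E(-1))*(-13476) = (2*(-16))*(-13476) = -32*(-13476) = 431232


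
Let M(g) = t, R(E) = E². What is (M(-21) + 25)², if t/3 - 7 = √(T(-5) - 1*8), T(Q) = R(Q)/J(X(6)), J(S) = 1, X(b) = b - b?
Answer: 2269 + 276*√17 ≈ 3407.0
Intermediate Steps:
X(b) = 0
T(Q) = Q² (T(Q) = Q²/1 = Q²*1 = Q²)
t = 21 + 3*√17 (t = 21 + 3*√((-5)² - 1*8) = 21 + 3*√(25 - 8) = 21 + 3*√17 ≈ 33.369)
M(g) = 21 + 3*√17
(M(-21) + 25)² = ((21 + 3*√17) + 25)² = (46 + 3*√17)²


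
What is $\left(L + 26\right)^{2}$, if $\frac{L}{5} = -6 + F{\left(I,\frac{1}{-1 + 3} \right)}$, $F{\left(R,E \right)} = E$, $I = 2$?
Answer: $\frac{9}{4} \approx 2.25$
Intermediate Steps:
$L = - \frac{55}{2}$ ($L = 5 \left(-6 + \frac{1}{-1 + 3}\right) = 5 \left(-6 + \frac{1}{2}\right) = 5 \left(- \frac{11}{2}\right) = - \frac{55}{2} \approx -27.5$)
$\left(L + 26\right)^{2} = \left(- \frac{55}{2} + 26\right)^{2} = \left(- \frac{3}{2}\right)^{2} = \frac{9}{4}$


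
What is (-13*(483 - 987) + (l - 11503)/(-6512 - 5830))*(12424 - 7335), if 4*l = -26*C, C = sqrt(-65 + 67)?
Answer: 411579424543/12342 + 66157*sqrt(2)/24684 ≈ 3.3348e+7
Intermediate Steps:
C = sqrt(2) ≈ 1.4142
l = -13*sqrt(2)/2 (l = (-26*sqrt(2))/4 = -13*sqrt(2)/2 ≈ -9.1924)
(-13*(483 - 987) + (l - 11503)/(-6512 - 5830))*(12424 - 7335) = (-13*(483 - 987) + (-13*sqrt(2)/2 - 11503)/(-6512 - 5830))*(12424 - 7335) = (-13*(-504) + (-11503 - 13*sqrt(2)/2)/(-12342))*5089 = (6552 + (-11503 - 13*sqrt(2)/2)*(-1/12342))*5089 = (6552 + (11503/12342 + 13*sqrt(2)/24684))*5089 = (80876287/12342 + 13*sqrt(2)/24684)*5089 = 411579424543/12342 + 66157*sqrt(2)/24684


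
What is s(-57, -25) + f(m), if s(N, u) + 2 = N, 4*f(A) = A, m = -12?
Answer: -62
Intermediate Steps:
f(A) = A/4
s(N, u) = -2 + N
s(-57, -25) + f(m) = (-2 - 57) + (¼)*(-12) = -59 - 3 = -62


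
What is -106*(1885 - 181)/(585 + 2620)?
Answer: -180624/3205 ≈ -56.357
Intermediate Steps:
-106*(1885 - 181)/(585 + 2620) = -180624/3205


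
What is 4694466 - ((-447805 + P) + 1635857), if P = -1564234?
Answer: 5070648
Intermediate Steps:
4694466 - ((-447805 + P) + 1635857) = 4694466 - ((-447805 - 1564234) + 1635857) = 4694466 - (-2012039 + 1635857) = 4694466 - 1*(-376182) = 4694466 + 376182 = 5070648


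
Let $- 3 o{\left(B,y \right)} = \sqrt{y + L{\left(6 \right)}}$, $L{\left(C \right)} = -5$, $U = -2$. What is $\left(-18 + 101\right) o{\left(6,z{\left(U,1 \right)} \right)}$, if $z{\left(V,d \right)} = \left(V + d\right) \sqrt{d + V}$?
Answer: $- \frac{83 \sqrt{-5 - i}}{3} \approx -6.1561 + 62.17 i$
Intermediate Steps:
$z{\left(V,d \right)} = \left(V + d\right)^{\frac{3}{2}}$ ($z{\left(V,d \right)} = \left(V + d\right) \sqrt{V + d} = \left(V + d\right)^{\frac{3}{2}}$)
$o{\left(B,y \right)} = - \frac{\sqrt{-5 + y}}{3}$ ($o{\left(B,y \right)} = - \frac{\sqrt{y - 5}}{3} = - \frac{\sqrt{-5 + y}}{3}$)
$\left(-18 + 101\right) o{\left(6,z{\left(U,1 \right)} \right)} = \left(-18 + 101\right) \left(- \frac{\sqrt{-5 + \left(-2 + 1\right)^{\frac{3}{2}}}}{3}\right) = 83 \left(- \frac{\sqrt{-5 + \left(-1\right)^{\frac{3}{2}}}}{3}\right) = 83 \left(- \frac{\sqrt{-5 - i}}{3}\right) = - \frac{83 \sqrt{-5 - i}}{3}$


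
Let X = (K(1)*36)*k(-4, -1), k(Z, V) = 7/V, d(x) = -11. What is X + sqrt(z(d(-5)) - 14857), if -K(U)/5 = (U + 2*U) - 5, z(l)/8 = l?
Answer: -2520 + 7*I*sqrt(305) ≈ -2520.0 + 122.25*I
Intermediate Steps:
z(l) = 8*l
K(U) = 25 - 15*U (K(U) = -5*((U + 2*U) - 5) = -5*(3*U - 5) = -5*(-5 + 3*U) = 25 - 15*U)
X = -2520 (X = ((25 - 15*1)*36)*(7/(-1)) = ((25 - 15)*36)*(7*(-1)) = (10*36)*(-7) = 360*(-7) = -2520)
X + sqrt(z(d(-5)) - 14857) = -2520 + sqrt(8*(-11) - 14857) = -2520 + sqrt(-88 - 14857) = -2520 + sqrt(-14945) = -2520 + 7*I*sqrt(305)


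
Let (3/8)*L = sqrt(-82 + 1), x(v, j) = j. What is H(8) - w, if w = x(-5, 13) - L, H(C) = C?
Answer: -5 + 24*I ≈ -5.0 + 24.0*I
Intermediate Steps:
L = 24*I (L = 8*sqrt(-82 + 1)/3 = 8*sqrt(-81)/3 = 8*(9*I)/3 = 24*I ≈ 24.0*I)
w = 13 - 24*I ≈ 13.0 - 24.0*I
H(8) - w = 8 - (13 - 24*I) = 8 + (-13 + 24*I) = -5 + 24*I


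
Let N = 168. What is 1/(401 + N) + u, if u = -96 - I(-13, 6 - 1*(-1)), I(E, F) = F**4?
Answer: -1420792/569 ≈ -2497.0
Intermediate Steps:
u = -2497 (u = -96 - (6 - 1*(-1))**4 = -96 - (6 + 1)**4 = -96 - 1*7**4 = -96 - 1*2401 = -96 - 2401 = -2497)
1/(401 + N) + u = 1/(401 + 168) - 2497 = 1/569 - 2497 = -1420792/569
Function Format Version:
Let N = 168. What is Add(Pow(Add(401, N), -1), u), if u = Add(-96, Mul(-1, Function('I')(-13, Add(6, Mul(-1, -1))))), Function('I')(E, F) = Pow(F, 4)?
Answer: Rational(-1420792, 569) ≈ -2497.0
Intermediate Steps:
u = -2497 (u = Add(-96, Mul(-1, Pow(Add(6, Mul(-1, -1)), 4))) = Add(-96, Mul(-1, Pow(Add(6, 1), 4))) = Add(-96, Mul(-1, Pow(7, 4))) = Add(-96, Mul(-1, 2401)) = Add(-96, -2401) = -2497)
Add(Pow(Add(401, N), -1), u) = Add(Pow(Add(401, 168), -1), -2497) = Add(Pow(569, -1), -2497) = Add(Rational(1, 569), -2497) = Rational(-1420792, 569)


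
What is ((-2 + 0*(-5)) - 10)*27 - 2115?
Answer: -2439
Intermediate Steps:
((-2 + 0*(-5)) - 10)*27 - 2115 = ((-2 + 0) - 10)*27 - 2115 = (-2 - 10)*27 - 2115 = -12*27 - 2115 = -324 - 2115 = -2439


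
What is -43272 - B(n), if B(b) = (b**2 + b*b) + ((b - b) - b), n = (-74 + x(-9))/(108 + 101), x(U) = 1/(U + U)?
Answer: -153105444923/3538161 ≈ -43273.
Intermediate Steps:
x(U) = 1/(2*U)
n = -1333/3762 (n = (-74 + (1/2)/(-9))/(108 + 101) = (-74 + (1/2)*(-1/9))/209 = (-74 - 1/18)*(1/209) = -1333/18*1/209 = -1333/3762 ≈ -0.35433)
B(b) = -b + 2*b**2 (B(b) = (b**2 + b**2) + (0 - b) = 2*b**2 - b = -b + 2*b**2)
-43272 - B(n) = -43272 - (-1333)*(-1 + 2*(-1333/3762))/3762 = -43272 - (-1333)*(-1 - 1333/1881)/3762 = -43272 - (-1333)*(-3214)/(3762*1881) = -43272 - 1*2142131/3538161 = -43272 - 2142131/3538161 = -153105444923/3538161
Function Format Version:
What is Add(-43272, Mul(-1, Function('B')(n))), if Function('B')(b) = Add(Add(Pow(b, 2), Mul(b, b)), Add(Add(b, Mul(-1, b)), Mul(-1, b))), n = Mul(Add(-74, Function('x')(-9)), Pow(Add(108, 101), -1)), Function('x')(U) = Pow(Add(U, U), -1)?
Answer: Rational(-153105444923, 3538161) ≈ -43273.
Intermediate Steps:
Function('x')(U) = Mul(Rational(1, 2), Pow(U, -1)) (Function('x')(U) = Pow(Mul(2, U), -1) = Mul(Rational(1, 2), Pow(U, -1)))
n = Rational(-1333, 3762) (n = Mul(Add(-74, Mul(Rational(1, 2), Pow(-9, -1))), Pow(Add(108, 101), -1)) = Mul(Add(-74, Mul(Rational(1, 2), Rational(-1, 9))), Pow(209, -1)) = Mul(Add(-74, Rational(-1, 18)), Rational(1, 209)) = Mul(Rational(-1333, 18), Rational(1, 209)) = Rational(-1333, 3762) ≈ -0.35433)
Function('B')(b) = Add(Mul(-1, b), Mul(2, Pow(b, 2))) (Function('B')(b) = Add(Add(Pow(b, 2), Pow(b, 2)), Add(0, Mul(-1, b))) = Add(Mul(2, Pow(b, 2)), Mul(-1, b)) = Add(Mul(-1, b), Mul(2, Pow(b, 2))))
Add(-43272, Mul(-1, Function('B')(n))) = Add(-43272, Mul(-1, Mul(Rational(-1333, 3762), Add(-1, Mul(2, Rational(-1333, 3762)))))) = Add(-43272, Mul(-1, Mul(Rational(-1333, 3762), Add(-1, Rational(-1333, 1881))))) = Add(-43272, Mul(-1, Mul(Rational(-1333, 3762), Rational(-3214, 1881)))) = Add(-43272, Mul(-1, Rational(2142131, 3538161))) = Add(-43272, Rational(-2142131, 3538161)) = Rational(-153105444923, 3538161)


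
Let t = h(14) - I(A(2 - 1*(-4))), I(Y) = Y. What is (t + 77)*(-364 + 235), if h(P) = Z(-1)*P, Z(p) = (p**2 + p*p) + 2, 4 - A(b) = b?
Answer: -17415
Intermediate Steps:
A(b) = 4 - b
Z(p) = 2 + 2*p**2 (Z(p) = (p**2 + p**2) + 2 = 2*p**2 + 2 = 2 + 2*p**2)
h(P) = 4*P (h(P) = (2 + 2*(-1)**2)*P = (2 + 2*1)*P = (2 + 2)*P = 4*P)
t = 58 (t = 4*14 - (4 - (2 - 1*(-4))) = 56 - (4 - (2 + 4)) = 56 - (4 - 1*6) = 56 - (4 - 6) = 56 - 1*(-2) = 56 + 2 = 58)
(t + 77)*(-364 + 235) = (58 + 77)*(-364 + 235) = 135*(-129) = -17415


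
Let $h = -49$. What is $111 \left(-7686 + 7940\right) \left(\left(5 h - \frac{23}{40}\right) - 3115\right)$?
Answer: $- \frac{1894961031}{20} \approx -9.4748 \cdot 10^{7}$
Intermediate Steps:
$111 \left(-7686 + 7940\right) \left(\left(5 h - \frac{23}{40}\right) - 3115\right) = 111 \left(-7686 + 7940\right) \left(\left(5 \left(-49\right) - \frac{23}{40}\right) - 3115\right) = 111 \cdot 254 \left(\left(-245 - \frac{23}{40}\right) - 3115\right) = 111 \cdot 254 \left(- \frac{9823}{40} - 3115\right) = 111 \cdot 254 \left(- \frac{134423}{40}\right) = 111 \left(- \frac{17071721}{20}\right) = - \frac{1894961031}{20}$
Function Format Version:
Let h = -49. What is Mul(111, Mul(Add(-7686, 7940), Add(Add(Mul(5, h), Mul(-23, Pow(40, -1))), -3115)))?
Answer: Rational(-1894961031, 20) ≈ -9.4748e+7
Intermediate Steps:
Mul(111, Mul(Add(-7686, 7940), Add(Add(Mul(5, h), Mul(-23, Pow(40, -1))), -3115))) = Mul(111, Mul(Add(-7686, 7940), Add(Add(Mul(5, -49), Mul(-23, Pow(40, -1))), -3115))) = Mul(111, Mul(254, Add(Add(-245, Mul(-23, Rational(1, 40))), -3115))) = Mul(111, Mul(254, Add(Add(-245, Rational(-23, 40)), -3115))) = Mul(111, Mul(254, Add(Rational(-9823, 40), -3115))) = Mul(111, Mul(254, Rational(-134423, 40))) = Mul(111, Rational(-17071721, 20)) = Rational(-1894961031, 20)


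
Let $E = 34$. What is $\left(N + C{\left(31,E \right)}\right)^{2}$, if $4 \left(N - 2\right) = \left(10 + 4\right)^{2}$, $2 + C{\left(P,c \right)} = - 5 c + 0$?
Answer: $14641$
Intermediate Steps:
$C{\left(P,c \right)} = -2 - 5 c$ ($C{\left(P,c \right)} = -2 + \left(- 5 c + 0\right) = -2 - 5 c$)
$N = 51$ ($N = 2 + \frac{\left(10 + 4\right)^{2}}{4} = 2 + \frac{14^{2}}{4} = 2 + \frac{1}{4} \cdot 196 = 2 + 49 = 51$)
$\left(N + C{\left(31,E \right)}\right)^{2} = \left(51 - 172\right)^{2} = \left(-121\right)^{2} = 14641$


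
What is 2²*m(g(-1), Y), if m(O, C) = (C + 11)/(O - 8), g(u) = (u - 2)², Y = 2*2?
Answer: 60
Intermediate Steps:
Y = 4
g(u) = (-2 + u)²
m(O, C) = (11 + C)/(-8 + O)
2²*m(g(-1), Y) = 2²*((11 + 4)/(-8 + (-2 - 1)²)) = 4*(15/(-8 + (-3)²)) = 4*(15/(-8 + 9)) = 4*(15/1) = 4*(1*15) = 4*15 = 60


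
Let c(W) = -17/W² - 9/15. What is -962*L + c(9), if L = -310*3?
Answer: 362336972/405 ≈ 8.9466e+5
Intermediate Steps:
c(W) = -⅗ - 17/W² (c(W) = -17/W² - 9*1/15 = -17/W² - ⅗ = -⅗ - 17/W²)
L = -930
-962*L + c(9) = -962*(-930) + (-⅗ - 17/9²) = 894660 + (-⅗ - 17*1/81) = 894660 + (-⅗ - 17/81) = 894660 - 328/405 = 362336972/405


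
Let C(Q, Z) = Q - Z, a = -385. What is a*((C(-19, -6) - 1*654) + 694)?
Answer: -10395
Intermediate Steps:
a*((C(-19, -6) - 1*654) + 694) = -385*(((-19 - 1*(-6)) - 1*654) + 694) = -385*(((-19 + 6) - 654) + 694) = -385*((-13 - 654) + 694) = -385*(-667 + 694) = -385*27 = -10395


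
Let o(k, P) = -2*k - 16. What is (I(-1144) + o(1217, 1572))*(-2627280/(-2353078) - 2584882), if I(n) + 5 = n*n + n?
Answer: -3969199832738446846/1176539 ≈ -3.3736e+12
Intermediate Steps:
o(k, P) = -16 - 2*k
I(n) = -5 + n + n² (I(n) = -5 + (n*n + n) = -5 + (n² + n) = -5 + (n + n²) = -5 + n + n²)
(I(-1144) + o(1217, 1572))*(-2627280/(-2353078) - 2584882) = ((-5 - 1144 + (-1144)²) + (-16 - 2*1217))*(-2627280/(-2353078) - 2584882) = ((-5 - 1144 + 1308736) + (-16 - 2434))*(-2627280*(-1/2353078) - 2584882) = (1307587 - 2450)*(1313640/1176539 - 2584882) = 1305137*(-3041213169758/1176539) = -3969199832738446846/1176539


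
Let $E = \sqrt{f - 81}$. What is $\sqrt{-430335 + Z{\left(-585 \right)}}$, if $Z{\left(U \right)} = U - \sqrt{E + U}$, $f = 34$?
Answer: $\sqrt{-430920 - \sqrt{-585 + i \sqrt{47}}} \approx 0.018 - 656.45 i$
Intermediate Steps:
$E = i \sqrt{47}$ ($E = \sqrt{34 - 81} = \sqrt{-47} = i \sqrt{47} \approx 6.8557 i$)
$Z{\left(U \right)} = U - \sqrt{U + i \sqrt{47}}$ ($Z{\left(U \right)} = U - \sqrt{i \sqrt{47} + U} = U - \sqrt{U + i \sqrt{47}}$)
$\sqrt{-430335 + Z{\left(-585 \right)}} = \sqrt{-430335 - \left(585 + \sqrt{-585 + i \sqrt{47}}\right)} = \sqrt{-430920 - \sqrt{-585 + i \sqrt{47}}}$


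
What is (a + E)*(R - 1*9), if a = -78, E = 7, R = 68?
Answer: -4189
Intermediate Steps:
(a + E)*(R - 1*9) = (-78 + 7)*(68 - 1*9) = -71*(68 - 9) = -71*59 = -4189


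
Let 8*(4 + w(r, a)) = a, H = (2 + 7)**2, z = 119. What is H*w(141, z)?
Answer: 7047/8 ≈ 880.88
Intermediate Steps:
H = 81 (H = 9**2 = 81)
w(r, a) = -4 + a/8
H*w(141, z) = 81*(-4 + (1/8)*119) = 81*(-4 + 119/8) = 81*(87/8) = 7047/8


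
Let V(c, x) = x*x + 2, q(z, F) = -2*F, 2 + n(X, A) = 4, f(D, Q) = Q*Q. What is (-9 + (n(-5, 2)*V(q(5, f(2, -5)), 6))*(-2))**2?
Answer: 25921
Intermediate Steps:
f(D, Q) = Q**2
n(X, A) = 2 (n(X, A) = -2 + 4 = 2)
V(c, x) = 2 + x**2 (V(c, x) = x**2 + 2 = 2 + x**2)
(-9 + (n(-5, 2)*V(q(5, f(2, -5)), 6))*(-2))**2 = (-9 + (2*(2 + 6**2))*(-2))**2 = (-9 + (2*(2 + 36))*(-2))**2 = (-9 + (2*38)*(-2))**2 = (-9 + 76*(-2))**2 = (-9 - 152)**2 = (-161)**2 = 25921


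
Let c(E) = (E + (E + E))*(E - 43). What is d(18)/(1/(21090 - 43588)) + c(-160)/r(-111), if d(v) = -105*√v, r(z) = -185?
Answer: -19488/37 + 7086870*√2 ≈ 1.0022e+7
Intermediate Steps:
c(E) = 3*E*(-43 + E) (c(E) = (E + 2*E)*(-43 + E) = (3*E)*(-43 + E) = 3*E*(-43 + E))
d(18)/(1/(21090 - 43588)) + c(-160)/r(-111) = (-315*√2)/(1/(21090 - 43588)) + (3*(-160)*(-43 - 160))/(-185) = (-315*√2)/(1/(-22498)) + (3*(-160)*(-203))*(-1/185) = (-315*√2)/(-1/22498) + 97440*(-1/185) = -315*√2*(-22498) - 19488/37 = 7086870*√2 - 19488/37 = -19488/37 + 7086870*√2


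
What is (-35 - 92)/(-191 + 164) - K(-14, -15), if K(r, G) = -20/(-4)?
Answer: -8/27 ≈ -0.29630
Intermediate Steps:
K(r, G) = 5 (K(r, G) = -20*(-¼) = 5)
(-35 - 92)/(-191 + 164) - K(-14, -15) = (-35 - 92)/(-191 + 164) - 1*5 = -127/(-27) - 5 = -127*(-1/27) - 5 = 127/27 - 5 = -8/27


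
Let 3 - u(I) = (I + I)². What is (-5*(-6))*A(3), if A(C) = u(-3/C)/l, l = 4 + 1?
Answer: -6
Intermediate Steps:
l = 5
u(I) = 3 - 4*I² (u(I) = 3 - (I + I)² = 3 - (2*I)² = 3 - 4*I²)
A(C) = ⅗ - 36/(5*C²) (A(C) = (3 - 4*9/C²)/5 = (3 - 36/C²)*(⅕) = ⅗ - 36/(5*C²))
(-5*(-6))*A(3) = (-5*(-6))*(⅗ - 36/5/3²) = 30*(⅗ - 36/5*⅑) = 30*(⅗ - ⅘) = 30*(-⅕) = -6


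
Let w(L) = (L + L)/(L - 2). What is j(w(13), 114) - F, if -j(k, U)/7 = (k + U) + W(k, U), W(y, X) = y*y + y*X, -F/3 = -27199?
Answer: -10204757/121 ≈ -84337.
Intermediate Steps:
F = 81597 (F = -3*(-27199) = 81597)
w(L) = 2*L/(-2 + L) (w(L) = (2*L)/(-2 + L) = 2*L/(-2 + L))
W(y, X) = y² + X*y
j(k, U) = -7*U - 7*k - 7*k*(U + k) (j(k, U) = -7*((k + U) + k*(U + k)) = -7*((U + k) + k*(U + k)) = -7*(U + k + k*(U + k)) = -7*U - 7*k - 7*k*(U + k))
j(w(13), 114) - F = (-7*114 - 14*13/(-2 + 13) - 7*2*13/(-2 + 13)*(114 + 2*13/(-2 + 13))) - 1*81597 = (-798 - 14*13/11 - 7*2*13/11*(114 + 2*13/11)) - 81597 = (-798 - 14*13/11 - 7*2*13*(1/11)*(114 + 2*13*(1/11))) - 81597 = (-798 - 7*26/11 - 7*26/11*(114 + 26/11)) - 81597 = (-798 - 182/11 - 7*26/11*1280/11) - 81597 = (-798 - 182/11 - 232960/121) - 81597 = -331520/121 - 81597 = -10204757/121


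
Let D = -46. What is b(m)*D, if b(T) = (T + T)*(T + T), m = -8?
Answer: -11776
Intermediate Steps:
b(T) = 4*T**2 (b(T) = (2*T)*(2*T) = 4*T**2)
b(m)*D = (4*(-8)**2)*(-46) = (4*64)*(-46) = 256*(-46) = -11776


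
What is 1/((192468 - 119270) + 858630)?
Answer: 1/931828 ≈ 1.0732e-6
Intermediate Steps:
1/((192468 - 119270) + 858630) = 1/(73198 + 858630) = 1/931828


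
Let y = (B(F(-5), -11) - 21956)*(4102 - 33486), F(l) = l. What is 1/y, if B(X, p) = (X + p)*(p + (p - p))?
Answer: 1/639983520 ≈ 1.5625e-9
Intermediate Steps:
B(X, p) = p*(X + p) (B(X, p) = (X + p)*(p + 0) = (X + p)*p = p*(X + p))
y = 639983520 (y = (-11*(-5 - 11) - 21956)*(4102 - 33486) = (-11*(-16) - 21956)*(-29384) = (176 - 21956)*(-29384) = -21780*(-29384) = 639983520)
1/y = 1/639983520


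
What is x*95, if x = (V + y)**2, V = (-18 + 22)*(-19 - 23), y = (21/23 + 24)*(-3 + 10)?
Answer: 2052855/529 ≈ 3880.6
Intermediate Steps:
y = 4011/23 (y = (21*(1/23) + 24)*7 = (21/23 + 24)*7 = (573/23)*7 = 4011/23 ≈ 174.39)
V = -168 (V = 4*(-42) = -168)
x = 21609/529 (x = (-168 + 4011/23)**2 = (147/23)**2 = 21609/529 ≈ 40.849)
x*95 = (21609/529)*95 = 2052855/529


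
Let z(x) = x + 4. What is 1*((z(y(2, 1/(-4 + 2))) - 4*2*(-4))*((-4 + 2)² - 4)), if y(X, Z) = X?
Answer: 0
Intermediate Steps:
z(x) = 4 + x
1*((z(y(2, 1/(-4 + 2))) - 4*2*(-4))*((-4 + 2)² - 4)) = 1*(((4 + 2) - 4*2*(-4))*((-4 + 2)² - 4)) = 1*((6 - 8*(-4))*((-2)² - 4)) = 1*((6 + 32)*(4 - 4)) = 1*(38*0) = 1*0 = 0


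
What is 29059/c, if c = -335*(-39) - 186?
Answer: 29059/12879 ≈ 2.2563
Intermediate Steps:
c = 12879 (c = 13065 - 186 = 12879)
29059/c = 29059/12879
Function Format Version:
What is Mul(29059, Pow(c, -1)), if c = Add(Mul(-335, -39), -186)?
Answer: Rational(29059, 12879) ≈ 2.2563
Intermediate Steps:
c = 12879 (c = Add(13065, -186) = 12879)
Mul(29059, Pow(c, -1)) = Mul(29059, Pow(12879, -1)) = Mul(29059, Rational(1, 12879)) = Rational(29059, 12879)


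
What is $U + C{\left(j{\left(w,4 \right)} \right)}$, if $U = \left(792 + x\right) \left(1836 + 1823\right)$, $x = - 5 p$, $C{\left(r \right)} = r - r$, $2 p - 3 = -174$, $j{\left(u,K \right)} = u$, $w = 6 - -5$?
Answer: $\frac{8924301}{2} \approx 4.4622 \cdot 10^{6}$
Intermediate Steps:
$w = 11$ ($w = 6 + 5 = 11$)
$p = - \frac{171}{2}$ ($p = \frac{3}{2} + \frac{1}{2} \left(-174\right) = \frac{3}{2} - 87 = - \frac{171}{2} \approx -85.5$)
$C{\left(r \right)} = 0$
$x = \frac{855}{2}$ ($x = \left(-5\right) \left(- \frac{171}{2}\right) = \frac{855}{2} \approx 427.5$)
$U = \frac{8924301}{2}$ ($U = \left(792 + \frac{855}{2}\right) \left(1836 + 1823\right) = \frac{2439}{2} \cdot 3659 = \frac{8924301}{2} \approx 4.4622 \cdot 10^{6}$)
$U + C{\left(j{\left(w,4 \right)} \right)} = \frac{8924301}{2} + 0 = \frac{8924301}{2}$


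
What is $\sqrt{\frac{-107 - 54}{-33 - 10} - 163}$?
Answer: $\frac{8 i \sqrt{4601}}{43} \approx 12.62 i$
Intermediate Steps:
$\sqrt{\frac{-107 - 54}{-33 - 10} - 163} = \sqrt{- \frac{161}{-43} - 163} = \sqrt{\left(-161\right) \left(- \frac{1}{43}\right) - 163} = \sqrt{\frac{161}{43} - 163} = \sqrt{- \frac{6848}{43}} = \frac{8 i \sqrt{4601}}{43}$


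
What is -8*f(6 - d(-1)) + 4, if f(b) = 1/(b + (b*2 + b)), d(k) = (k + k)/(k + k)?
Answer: 18/5 ≈ 3.6000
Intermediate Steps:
d(k) = 1 (d(k) = (2*k)/((2*k)) = (2*k)*(1/(2*k)) = 1)
f(b) = 1/(4*b) (f(b) = 1/(b + (2*b + b)) = 1/(b + 3*b) = 1/(4*b))
-8*f(6 - d(-1)) + 4 = -2/(6 - 1*1) + 4 = -2/(6 - 1) + 4 = -2/5 + 4 = -8*1/20 + 4 = -⅖ + 4 = 18/5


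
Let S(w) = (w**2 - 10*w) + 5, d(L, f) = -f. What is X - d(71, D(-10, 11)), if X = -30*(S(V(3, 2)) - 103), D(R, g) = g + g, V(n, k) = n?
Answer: 3592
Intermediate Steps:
D(R, g) = 2*g
S(w) = 5 + w**2 - 10*w
X = 3570 (X = -30*((5 + 3**2 - 10*3) - 103) = -30*((5 + 9 - 30) - 103) = -30*(-16 - 103) = -30*(-119) = 3570)
X - d(71, D(-10, 11)) = 3570 - (-1)*2*11 = 3570 - (-1)*22 = 3570 - 1*(-22) = 3570 + 22 = 3592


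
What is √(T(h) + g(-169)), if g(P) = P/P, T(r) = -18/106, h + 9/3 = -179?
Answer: 2*√583/53 ≈ 0.91115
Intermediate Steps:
h = -182 (h = -3 - 179 = -182)
T(r) = -9/53 (T(r) = -18*1/106 = -9/53)
g(P) = 1
√(T(h) + g(-169)) = √(-9/53 + 1) = √(44/53) = 2*√583/53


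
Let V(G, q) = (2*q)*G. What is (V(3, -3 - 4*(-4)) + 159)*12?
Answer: 2844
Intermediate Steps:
V(G, q) = 2*G*q
(V(3, -3 - 4*(-4)) + 159)*12 = (2*3*(-3 - 4*(-4)) + 159)*12 = (2*3*(-3 + 16) + 159)*12 = (2*3*13 + 159)*12 = (78 + 159)*12 = 237*12 = 2844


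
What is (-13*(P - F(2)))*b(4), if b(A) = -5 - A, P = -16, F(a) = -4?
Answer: -1404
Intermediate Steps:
(-13*(P - F(2)))*b(4) = (-13*(-16 - 1*(-4)))*(-5 - 1*4) = (-13*(-16 + 4))*(-5 - 4) = -13*(-12)*(-9) = 156*(-9) = -1404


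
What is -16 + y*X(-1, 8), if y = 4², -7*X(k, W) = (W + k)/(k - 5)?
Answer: -40/3 ≈ -13.333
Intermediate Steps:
X(k, W) = -(W + k)/(7*(-5 + k)) (X(k, W) = -(W + k)/(7*(k - 5)) = -(W + k)/(7*(-5 + k)))
y = 16
-16 + y*X(-1, 8) = -16 + 16*((-1*8 - 1*(-1))/(7*(-5 - 1))) = -16 + 16*((⅐)*(-8 + 1)/(-6)) = -16 + 16*((⅐)*(-⅙)*(-7)) = -16 + 16*(⅙) = -16 + 8/3 = -40/3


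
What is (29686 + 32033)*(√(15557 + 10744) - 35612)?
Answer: -2197937028 + 61719*√26301 ≈ -2.1879e+9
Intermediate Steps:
(29686 + 32033)*(√(15557 + 10744) - 35612) = 61719*(√26301 - 35612) = 61719*(-35612 + √26301) = -2197937028 + 61719*√26301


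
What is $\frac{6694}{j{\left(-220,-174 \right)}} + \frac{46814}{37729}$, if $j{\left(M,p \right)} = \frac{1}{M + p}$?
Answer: $- \frac{99507776030}{37729} \approx -2.6374 \cdot 10^{6}$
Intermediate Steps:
$\frac{6694}{j{\left(-220,-174 \right)}} + \frac{46814}{37729} = \frac{6694}{\frac{1}{-220 - 174}} + \frac{46814}{37729} = \frac{6694}{\frac{1}{-394}} + 46814 \cdot \frac{1}{37729} = \frac{6694}{- \frac{1}{394}} + \frac{46814}{37729} = 6694 \left(-394\right) + \frac{46814}{37729} = -2637436 + \frac{46814}{37729} = - \frac{99507776030}{37729}$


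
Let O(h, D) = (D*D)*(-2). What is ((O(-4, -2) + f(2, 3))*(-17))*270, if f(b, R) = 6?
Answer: 9180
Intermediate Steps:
O(h, D) = -2*D**2 (O(h, D) = D**2*(-2) = -2*D**2)
((O(-4, -2) + f(2, 3))*(-17))*270 = ((-2*(-2)**2 + 6)*(-17))*270 = ((-2*4 + 6)*(-17))*270 = ((-8 + 6)*(-17))*270 = -2*(-17)*270 = 34*270 = 9180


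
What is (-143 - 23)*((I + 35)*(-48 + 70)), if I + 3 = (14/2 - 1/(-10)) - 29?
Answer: -184426/5 ≈ -36885.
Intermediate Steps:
I = -249/10 (I = -3 + ((14/2 - 1/(-10)) - 29) = -3 + ((14*(½) - 1*(-⅒)) - 29) = -3 + ((7 + ⅒) - 29) = -3 + (71/10 - 29) = -3 - 219/10 = -249/10 ≈ -24.900)
(-143 - 23)*((I + 35)*(-48 + 70)) = (-143 - 23)*((-249/10 + 35)*(-48 + 70)) = -8383*22/5 = -166*1111/5 = -184426/5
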